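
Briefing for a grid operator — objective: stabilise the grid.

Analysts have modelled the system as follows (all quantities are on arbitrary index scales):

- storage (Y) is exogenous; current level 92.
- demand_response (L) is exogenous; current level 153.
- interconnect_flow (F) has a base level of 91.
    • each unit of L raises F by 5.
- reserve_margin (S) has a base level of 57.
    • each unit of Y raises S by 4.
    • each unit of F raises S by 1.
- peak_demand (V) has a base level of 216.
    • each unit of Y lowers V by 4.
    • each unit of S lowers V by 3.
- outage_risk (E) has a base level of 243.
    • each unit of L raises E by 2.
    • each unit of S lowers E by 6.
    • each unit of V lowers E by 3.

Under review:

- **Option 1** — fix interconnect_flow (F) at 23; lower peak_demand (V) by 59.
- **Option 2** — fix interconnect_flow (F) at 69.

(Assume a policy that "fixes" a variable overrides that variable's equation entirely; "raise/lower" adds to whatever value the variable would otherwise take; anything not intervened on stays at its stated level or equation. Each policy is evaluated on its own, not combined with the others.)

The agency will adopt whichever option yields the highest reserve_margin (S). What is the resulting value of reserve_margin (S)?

494

Option 1 (F := 23, V − 59):
  Y = 92
  L = 153
  F = 23
  S = 57 + 4·92 + 23 = 448
Option 2 (F := 69):
  Y = 92
  L = 153
  F = 69
  S = 57 + 4·92 + 69 = 494
Comparing — Option 1: S=448, Option 2: S=494. Highest is 494 (Option 2).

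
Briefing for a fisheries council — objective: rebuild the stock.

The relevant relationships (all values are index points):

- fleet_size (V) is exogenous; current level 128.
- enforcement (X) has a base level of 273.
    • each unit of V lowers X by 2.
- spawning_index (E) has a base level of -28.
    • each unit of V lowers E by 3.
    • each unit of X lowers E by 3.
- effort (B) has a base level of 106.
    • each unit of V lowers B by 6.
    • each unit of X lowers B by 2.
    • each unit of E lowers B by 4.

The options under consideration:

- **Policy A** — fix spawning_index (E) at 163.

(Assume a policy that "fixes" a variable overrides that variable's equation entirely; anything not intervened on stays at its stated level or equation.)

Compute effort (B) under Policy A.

Policy A (E := 163):
  V = 128
  X = 273 − 2·128 = 17
  E = 163
  B = 106 − 6·128 − 2·17 − 4·163 = -1348

-1348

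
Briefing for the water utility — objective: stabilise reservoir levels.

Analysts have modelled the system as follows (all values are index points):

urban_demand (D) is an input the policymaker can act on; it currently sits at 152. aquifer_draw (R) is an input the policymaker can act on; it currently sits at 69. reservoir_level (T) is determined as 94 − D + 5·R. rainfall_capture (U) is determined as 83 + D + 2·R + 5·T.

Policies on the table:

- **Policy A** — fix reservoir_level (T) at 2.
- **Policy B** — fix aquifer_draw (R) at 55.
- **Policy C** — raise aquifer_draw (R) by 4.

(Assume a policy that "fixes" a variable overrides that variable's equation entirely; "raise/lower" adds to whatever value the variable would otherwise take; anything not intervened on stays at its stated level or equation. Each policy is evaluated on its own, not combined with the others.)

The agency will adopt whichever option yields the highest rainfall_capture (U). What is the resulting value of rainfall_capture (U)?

1916

Policy A (T := 2):
  D = 152
  R = 69
  T = 2
  U = 83 + 152 + 2·69 + 5·2 = 383
Policy B (R := 55):
  D = 152
  R = 55
  T = 94 − 152 + 5·55 = 217
  U = 83 + 152 + 2·55 + 5·217 = 1430
Policy C (R + 4):
  D = 152
  R = 69 + 4 = 73
  T = 94 − 152 + 5·73 = 307
  U = 83 + 152 + 2·73 + 5·307 = 1916
Comparing — Policy A: U=383, Policy B: U=1430, Policy C: U=1916. Highest is 1916 (Policy C).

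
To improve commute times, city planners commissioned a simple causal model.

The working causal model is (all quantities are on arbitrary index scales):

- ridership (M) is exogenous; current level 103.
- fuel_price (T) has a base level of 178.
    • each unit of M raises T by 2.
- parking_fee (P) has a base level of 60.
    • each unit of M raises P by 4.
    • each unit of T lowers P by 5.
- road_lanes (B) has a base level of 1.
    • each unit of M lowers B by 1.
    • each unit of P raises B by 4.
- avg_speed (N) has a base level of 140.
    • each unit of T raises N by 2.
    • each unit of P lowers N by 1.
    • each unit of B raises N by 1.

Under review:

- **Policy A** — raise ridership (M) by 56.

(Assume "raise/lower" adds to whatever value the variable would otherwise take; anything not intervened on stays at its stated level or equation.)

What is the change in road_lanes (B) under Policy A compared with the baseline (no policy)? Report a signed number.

-1400

Baseline:
  M = 103
  T = 178 + 2·103 = 384
  P = 60 + 4·103 − 5·384 = -1448
  B = 1 − 103 + 4·(-1448) = -5894
Policy A (M + 56):
  M = 103 + 56 = 159
  T = 178 + 2·159 = 496
  P = 60 + 4·159 − 5·496 = -1784
  B = 1 − 159 + 4·(-1784) = -7294
Change in B: -7294 − (-5894) = -1400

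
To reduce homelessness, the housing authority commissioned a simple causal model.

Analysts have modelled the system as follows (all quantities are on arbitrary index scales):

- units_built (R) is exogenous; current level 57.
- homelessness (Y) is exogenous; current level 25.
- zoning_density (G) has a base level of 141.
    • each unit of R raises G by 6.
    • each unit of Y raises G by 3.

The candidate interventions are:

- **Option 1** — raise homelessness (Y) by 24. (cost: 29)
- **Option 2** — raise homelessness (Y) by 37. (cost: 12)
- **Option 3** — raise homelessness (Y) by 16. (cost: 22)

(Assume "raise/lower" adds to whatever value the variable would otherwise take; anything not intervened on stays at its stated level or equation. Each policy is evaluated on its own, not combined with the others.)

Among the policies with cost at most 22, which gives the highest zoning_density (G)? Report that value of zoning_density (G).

669

Option 2 (Y + 37):
  R = 57
  Y = 25 + 37 = 62
  G = 141 + 6·57 + 3·62 = 669
Option 3 (Y + 16):
  R = 57
  Y = 25 + 16 = 41
  G = 141 + 6·57 + 3·41 = 606
Comparing — Option 2: G=669, Option 3: G=606. Highest is 669 (Option 2).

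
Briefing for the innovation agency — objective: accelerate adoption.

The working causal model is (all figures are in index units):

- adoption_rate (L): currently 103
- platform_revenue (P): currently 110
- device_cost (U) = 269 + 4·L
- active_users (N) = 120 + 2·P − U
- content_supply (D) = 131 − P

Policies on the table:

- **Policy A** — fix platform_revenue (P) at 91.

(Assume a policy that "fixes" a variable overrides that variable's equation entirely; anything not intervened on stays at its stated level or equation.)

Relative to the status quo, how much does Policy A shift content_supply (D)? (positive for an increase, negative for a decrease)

19

Baseline:
  P = 110
  D = 131 − 110 = 21
Policy A (P := 91):
  P = 91
  D = 131 − 91 = 40
Change in D: 40 − 21 = 19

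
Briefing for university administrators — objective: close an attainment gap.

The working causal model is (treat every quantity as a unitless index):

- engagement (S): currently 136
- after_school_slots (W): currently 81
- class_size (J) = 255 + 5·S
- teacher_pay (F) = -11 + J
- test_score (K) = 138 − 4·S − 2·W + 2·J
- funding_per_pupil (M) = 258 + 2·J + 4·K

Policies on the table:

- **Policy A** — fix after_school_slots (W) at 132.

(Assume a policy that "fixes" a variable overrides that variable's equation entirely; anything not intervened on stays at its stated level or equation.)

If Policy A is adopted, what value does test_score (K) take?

Policy A (W := 132):
  S = 136
  W = 132
  J = 255 + 5·136 = 935
  K = 138 − 4·136 − 2·132 + 2·935 = 1200

1200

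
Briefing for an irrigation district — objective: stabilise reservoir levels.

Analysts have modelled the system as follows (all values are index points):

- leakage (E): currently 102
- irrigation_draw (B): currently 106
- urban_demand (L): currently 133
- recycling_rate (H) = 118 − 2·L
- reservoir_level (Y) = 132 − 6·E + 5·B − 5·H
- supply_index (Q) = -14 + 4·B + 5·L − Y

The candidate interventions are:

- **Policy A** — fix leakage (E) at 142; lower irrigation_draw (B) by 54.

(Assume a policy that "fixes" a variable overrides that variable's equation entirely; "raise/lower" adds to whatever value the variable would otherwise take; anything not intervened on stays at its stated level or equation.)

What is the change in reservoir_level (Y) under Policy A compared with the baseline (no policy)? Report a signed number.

Baseline:
  E = 102
  B = 106
  L = 133
  H = 118 − 2·133 = -148
  Y = 132 − 6·102 + 5·106 − 5·(-148) = 790
Policy A (E := 142, B − 54):
  E = 142
  B = 106 − 54 = 52
  L = 133
  H = 118 − 2·133 = -148
  Y = 132 − 6·142 + 5·52 − 5·(-148) = 280
Change in Y: 280 − 790 = -510

-510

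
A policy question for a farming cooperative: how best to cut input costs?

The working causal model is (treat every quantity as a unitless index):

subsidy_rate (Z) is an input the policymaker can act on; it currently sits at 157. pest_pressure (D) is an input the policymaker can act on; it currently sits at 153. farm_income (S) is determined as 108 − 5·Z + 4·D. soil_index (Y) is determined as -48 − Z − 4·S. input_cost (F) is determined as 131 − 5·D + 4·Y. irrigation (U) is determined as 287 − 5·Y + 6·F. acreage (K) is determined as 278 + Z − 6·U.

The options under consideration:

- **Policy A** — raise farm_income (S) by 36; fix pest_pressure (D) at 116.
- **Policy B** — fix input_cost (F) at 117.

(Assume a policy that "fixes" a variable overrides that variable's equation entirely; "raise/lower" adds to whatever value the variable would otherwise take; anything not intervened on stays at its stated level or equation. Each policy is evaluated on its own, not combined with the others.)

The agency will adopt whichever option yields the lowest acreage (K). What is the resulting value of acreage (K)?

-42465

Policy A (S + 36, D := 116):
  Z = 157
  D = 116
  S = 108 − 5·157 + 4·116 (+36 from intervention) = -177
  Y = -48 − 157 − 4·(-177) = 503
  F = 131 − 5·116 + 4·503 = 1563
  U = 287 − 5·503 + 6·1563 = 7150
  K = 278 + 157 − 6·7150 = -42465
Policy B (F := 117):
  Z = 157
  D = 153
  S = 108 − 5·157 + 4·153 = -65
  Y = -48 − 157 − 4·(-65) = 55
  F = 117
  U = 287 − 5·55 + 6·117 = 714
  K = 278 + 157 − 6·714 = -3849
Comparing — Policy A: K=-42465, Policy B: K=-3849. Lowest is -42465 (Policy A).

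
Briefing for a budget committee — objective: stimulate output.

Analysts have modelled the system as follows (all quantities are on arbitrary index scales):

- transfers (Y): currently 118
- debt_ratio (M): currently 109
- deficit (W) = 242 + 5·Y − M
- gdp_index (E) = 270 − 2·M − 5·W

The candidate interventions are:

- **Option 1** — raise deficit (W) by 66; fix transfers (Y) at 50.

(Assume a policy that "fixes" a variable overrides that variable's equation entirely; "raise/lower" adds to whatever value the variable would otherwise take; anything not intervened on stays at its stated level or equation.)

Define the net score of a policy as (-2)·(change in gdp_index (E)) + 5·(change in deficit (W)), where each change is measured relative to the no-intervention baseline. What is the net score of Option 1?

-4110

Baseline:
  Y = 118
  M = 109
  W = 242 + 5·118 − 109 = 723
  E = 270 − 2·109 − 5·723 = -3563
Option 1 (W + 66, Y := 50):
  Y = 50
  M = 109
  W = 242 + 5·50 − 109 (+66 from intervention) = 449
  E = 270 − 2·109 − 5·449 = -2193
ΔE = -2193 − (-3563) = 1370; ΔW = 449 − 723 = -274
Score = (-2)·1370 + 5·(-274) = -4110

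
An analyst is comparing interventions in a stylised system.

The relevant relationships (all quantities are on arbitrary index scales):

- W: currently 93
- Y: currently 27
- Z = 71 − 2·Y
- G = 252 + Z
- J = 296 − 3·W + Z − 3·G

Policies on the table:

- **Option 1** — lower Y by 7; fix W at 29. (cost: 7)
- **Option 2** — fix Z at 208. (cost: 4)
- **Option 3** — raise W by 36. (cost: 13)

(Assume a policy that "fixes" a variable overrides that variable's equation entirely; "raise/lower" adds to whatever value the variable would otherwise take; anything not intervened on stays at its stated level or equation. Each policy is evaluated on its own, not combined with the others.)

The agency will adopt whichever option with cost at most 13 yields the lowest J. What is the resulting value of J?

-1155

Option 1 (Y − 7, W := 29):
  W = 29
  Y = 27 − 7 = 20
  Z = 71 − 2·20 = 31
  G = 252 + 31 = 283
  J = 296 − 3·29 + 31 − 3·283 = -609
Option 2 (Z := 208):
  W = 93
  Y = 27
  Z = 208
  G = 252 + 208 = 460
  J = 296 − 3·93 + 208 − 3·460 = -1155
Option 3 (W + 36):
  W = 93 + 36 = 129
  Y = 27
  Z = 71 − 2·27 = 17
  G = 252 + 17 = 269
  J = 296 − 3·129 + 17 − 3·269 = -881
Comparing — Option 1: J=-609, Option 2: J=-1155, Option 3: J=-881. Lowest is -1155 (Option 2).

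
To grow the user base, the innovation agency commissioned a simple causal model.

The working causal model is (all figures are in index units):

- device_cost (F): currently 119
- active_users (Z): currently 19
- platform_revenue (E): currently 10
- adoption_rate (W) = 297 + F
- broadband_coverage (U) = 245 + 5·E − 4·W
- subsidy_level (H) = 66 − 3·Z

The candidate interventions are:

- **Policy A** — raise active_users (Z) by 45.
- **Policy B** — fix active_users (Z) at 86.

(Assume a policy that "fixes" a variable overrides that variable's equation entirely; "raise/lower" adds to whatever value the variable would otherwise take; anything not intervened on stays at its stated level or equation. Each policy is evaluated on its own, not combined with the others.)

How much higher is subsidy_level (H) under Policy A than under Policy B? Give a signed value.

Policy A (Z + 45):
  Z = 19 + 45 = 64
  H = 66 − 3·64 = -126
Policy B (Z := 86):
  Z = 86
  H = 66 − 3·86 = -192
H: -126 − (-192) = 66

66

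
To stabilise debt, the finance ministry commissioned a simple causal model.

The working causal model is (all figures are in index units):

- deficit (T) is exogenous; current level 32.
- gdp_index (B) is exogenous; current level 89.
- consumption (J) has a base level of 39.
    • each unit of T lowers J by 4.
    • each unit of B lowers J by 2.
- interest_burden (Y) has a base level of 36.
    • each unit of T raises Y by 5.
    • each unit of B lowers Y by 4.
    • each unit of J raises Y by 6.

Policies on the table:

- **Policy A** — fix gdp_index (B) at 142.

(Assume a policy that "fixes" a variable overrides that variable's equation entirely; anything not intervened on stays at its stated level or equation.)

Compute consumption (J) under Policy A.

Policy A (B := 142):
  T = 32
  B = 142
  J = 39 − 4·32 − 2·142 = -373

-373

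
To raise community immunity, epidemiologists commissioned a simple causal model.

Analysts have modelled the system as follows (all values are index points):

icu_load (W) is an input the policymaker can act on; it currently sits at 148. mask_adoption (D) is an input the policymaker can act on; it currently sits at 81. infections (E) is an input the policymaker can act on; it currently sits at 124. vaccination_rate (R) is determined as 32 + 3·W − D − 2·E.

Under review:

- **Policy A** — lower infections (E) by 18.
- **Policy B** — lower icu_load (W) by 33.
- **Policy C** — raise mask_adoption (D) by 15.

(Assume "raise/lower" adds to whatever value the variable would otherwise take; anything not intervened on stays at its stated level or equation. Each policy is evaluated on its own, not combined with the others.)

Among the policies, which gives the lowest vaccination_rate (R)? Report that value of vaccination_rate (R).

48

Policy A (E − 18):
  W = 148
  D = 81
  E = 124 − 18 = 106
  R = 32 + 3·148 − 81 − 2·106 = 183
Policy B (W − 33):
  W = 148 − 33 = 115
  D = 81
  E = 124
  R = 32 + 3·115 − 81 − 2·124 = 48
Policy C (D + 15):
  W = 148
  D = 81 + 15 = 96
  E = 124
  R = 32 + 3·148 − 96 − 2·124 = 132
Comparing — Policy A: R=183, Policy B: R=48, Policy C: R=132. Lowest is 48 (Policy B).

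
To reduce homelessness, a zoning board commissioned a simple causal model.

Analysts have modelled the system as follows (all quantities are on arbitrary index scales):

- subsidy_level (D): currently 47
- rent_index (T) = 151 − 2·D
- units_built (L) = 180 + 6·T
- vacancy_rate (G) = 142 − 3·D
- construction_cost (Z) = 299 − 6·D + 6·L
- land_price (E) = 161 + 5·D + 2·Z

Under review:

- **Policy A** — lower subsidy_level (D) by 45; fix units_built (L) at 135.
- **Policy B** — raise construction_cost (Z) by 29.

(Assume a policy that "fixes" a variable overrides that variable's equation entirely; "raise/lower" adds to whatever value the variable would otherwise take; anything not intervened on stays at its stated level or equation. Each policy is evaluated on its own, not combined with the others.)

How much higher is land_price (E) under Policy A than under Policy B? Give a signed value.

-4387

Policy A (D − 45, L := 135):
  D = 47 − 45 = 2
  T = 151 − 2·2 = 147
  L = 135
  Z = 299 − 6·2 + 6·135 = 1097
  E = 161 + 5·2 + 2·1097 = 2365
Policy B (Z + 29):
  D = 47
  T = 151 − 2·47 = 57
  L = 180 + 6·57 = 522
  Z = 299 − 6·47 + 6·522 (+29 from intervention) = 3178
  E = 161 + 5·47 + 2·3178 = 6752
E: 2365 − 6752 = -4387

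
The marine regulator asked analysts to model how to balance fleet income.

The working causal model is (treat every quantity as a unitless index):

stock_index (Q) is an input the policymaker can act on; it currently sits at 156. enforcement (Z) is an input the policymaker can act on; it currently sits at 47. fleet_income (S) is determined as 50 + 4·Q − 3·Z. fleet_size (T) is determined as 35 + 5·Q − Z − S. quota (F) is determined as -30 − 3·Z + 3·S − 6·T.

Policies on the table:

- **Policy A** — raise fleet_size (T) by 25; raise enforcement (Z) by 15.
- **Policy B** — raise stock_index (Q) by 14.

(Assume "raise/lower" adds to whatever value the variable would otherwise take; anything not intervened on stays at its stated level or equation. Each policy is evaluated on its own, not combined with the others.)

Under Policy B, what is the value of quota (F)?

102

Policy B (Q + 14):
  Q = 156 + 14 = 170
  Z = 47
  S = 50 + 4·170 − 3·47 = 589
  T = 35 + 5·170 − 47 − 589 = 249
  F = -30 − 3·47 + 3·589 − 6·249 = 102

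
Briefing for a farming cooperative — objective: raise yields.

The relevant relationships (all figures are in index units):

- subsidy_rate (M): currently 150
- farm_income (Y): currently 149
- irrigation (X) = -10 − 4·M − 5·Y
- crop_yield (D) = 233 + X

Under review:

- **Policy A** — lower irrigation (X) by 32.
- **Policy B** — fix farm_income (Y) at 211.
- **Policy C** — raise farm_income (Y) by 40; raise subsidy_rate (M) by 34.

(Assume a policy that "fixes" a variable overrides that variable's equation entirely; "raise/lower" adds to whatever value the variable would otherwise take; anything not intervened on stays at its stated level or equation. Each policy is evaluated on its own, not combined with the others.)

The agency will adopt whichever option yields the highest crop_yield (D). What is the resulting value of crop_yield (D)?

Policy A (X − 32):
  M = 150
  Y = 149
  X = -10 − 4·150 − 5·149 (−32 from intervention) = -1387
  D = 233 + (-1387) = -1154
Policy B (Y := 211):
  M = 150
  Y = 211
  X = -10 − 4·150 − 5·211 = -1665
  D = 233 + (-1665) = -1432
Policy C (Y + 40, M + 34):
  M = 150 + 34 = 184
  Y = 149 + 40 = 189
  X = -10 − 4·184 − 5·189 = -1691
  D = 233 + (-1691) = -1458
Comparing — Policy A: D=-1154, Policy B: D=-1432, Policy C: D=-1458. Highest is -1154 (Policy A).

-1154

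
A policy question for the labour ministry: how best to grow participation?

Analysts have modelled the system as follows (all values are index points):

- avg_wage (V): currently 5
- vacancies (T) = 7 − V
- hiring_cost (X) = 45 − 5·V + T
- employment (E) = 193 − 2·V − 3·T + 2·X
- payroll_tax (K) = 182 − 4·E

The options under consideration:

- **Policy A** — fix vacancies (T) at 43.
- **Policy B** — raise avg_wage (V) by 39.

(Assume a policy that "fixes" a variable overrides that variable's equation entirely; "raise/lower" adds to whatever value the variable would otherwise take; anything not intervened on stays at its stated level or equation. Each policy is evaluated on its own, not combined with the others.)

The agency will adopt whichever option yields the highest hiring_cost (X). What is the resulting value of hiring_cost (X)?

63

Policy A (T := 43):
  V = 5
  T = 43
  X = 45 − 5·5 + 43 = 63
Policy B (V + 39):
  V = 5 + 39 = 44
  T = 7 − 44 = -37
  X = 45 − 5·44 + (-37) = -212
Comparing — Policy A: X=63, Policy B: X=-212. Highest is 63 (Policy A).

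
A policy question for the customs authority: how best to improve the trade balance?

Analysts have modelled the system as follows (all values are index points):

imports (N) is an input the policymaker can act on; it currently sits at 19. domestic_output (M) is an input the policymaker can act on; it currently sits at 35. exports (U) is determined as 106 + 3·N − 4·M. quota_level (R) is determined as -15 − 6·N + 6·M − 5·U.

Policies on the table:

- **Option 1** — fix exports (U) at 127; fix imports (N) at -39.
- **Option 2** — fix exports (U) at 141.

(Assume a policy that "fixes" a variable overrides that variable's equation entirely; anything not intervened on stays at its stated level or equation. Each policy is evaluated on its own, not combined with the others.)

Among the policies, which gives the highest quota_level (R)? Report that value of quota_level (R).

-206

Option 1 (U := 127, N := -39):
  N = -39
  M = 35
  U = 127
  R = -15 − 6·(-39) + 6·35 − 5·127 = -206
Option 2 (U := 141):
  N = 19
  M = 35
  U = 141
  R = -15 − 6·19 + 6·35 − 5·141 = -624
Comparing — Option 1: R=-206, Option 2: R=-624. Highest is -206 (Option 1).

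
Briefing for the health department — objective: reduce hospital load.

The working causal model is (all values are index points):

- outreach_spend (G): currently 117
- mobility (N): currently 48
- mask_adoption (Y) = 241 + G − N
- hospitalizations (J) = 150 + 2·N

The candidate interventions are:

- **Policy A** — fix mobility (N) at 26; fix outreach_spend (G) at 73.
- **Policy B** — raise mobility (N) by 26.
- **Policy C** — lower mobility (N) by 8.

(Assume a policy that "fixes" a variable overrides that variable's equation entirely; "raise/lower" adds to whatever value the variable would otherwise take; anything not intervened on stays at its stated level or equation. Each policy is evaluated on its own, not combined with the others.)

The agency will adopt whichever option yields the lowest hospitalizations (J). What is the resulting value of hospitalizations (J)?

Policy A (N := 26, G := 73):
  N = 26
  J = 150 + 2·26 = 202
Policy B (N + 26):
  N = 48 + 26 = 74
  J = 150 + 2·74 = 298
Policy C (N − 8):
  N = 48 − 8 = 40
  J = 150 + 2·40 = 230
Comparing — Policy A: J=202, Policy B: J=298, Policy C: J=230. Lowest is 202 (Policy A).

202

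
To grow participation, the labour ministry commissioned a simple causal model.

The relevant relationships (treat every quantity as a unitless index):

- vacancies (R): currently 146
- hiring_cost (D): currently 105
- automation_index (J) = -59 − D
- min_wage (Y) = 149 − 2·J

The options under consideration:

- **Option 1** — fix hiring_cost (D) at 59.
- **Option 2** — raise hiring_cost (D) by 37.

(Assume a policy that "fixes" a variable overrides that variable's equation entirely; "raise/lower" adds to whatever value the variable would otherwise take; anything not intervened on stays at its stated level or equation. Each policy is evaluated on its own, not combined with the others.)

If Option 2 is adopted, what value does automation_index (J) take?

Option 2 (D + 37):
  D = 105 + 37 = 142
  J = -59 − 142 = -201

-201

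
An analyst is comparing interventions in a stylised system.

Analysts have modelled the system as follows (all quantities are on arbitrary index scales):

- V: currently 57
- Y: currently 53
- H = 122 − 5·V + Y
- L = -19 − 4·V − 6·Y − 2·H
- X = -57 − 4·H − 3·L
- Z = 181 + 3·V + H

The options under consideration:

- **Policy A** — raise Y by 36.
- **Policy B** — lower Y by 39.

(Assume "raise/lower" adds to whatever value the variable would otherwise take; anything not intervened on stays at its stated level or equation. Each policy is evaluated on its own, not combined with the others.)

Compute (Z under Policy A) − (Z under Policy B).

Policy A (Y + 36):
  V = 57
  Y = 53 + 36 = 89
  H = 122 − 5·57 + 89 = -74
  Z = 181 + 3·57 + (-74) = 278
Policy B (Y − 39):
  V = 57
  Y = 53 − 39 = 14
  H = 122 − 5·57 + 14 = -149
  Z = 181 + 3·57 + (-149) = 203
Z: 278 − 203 = 75

75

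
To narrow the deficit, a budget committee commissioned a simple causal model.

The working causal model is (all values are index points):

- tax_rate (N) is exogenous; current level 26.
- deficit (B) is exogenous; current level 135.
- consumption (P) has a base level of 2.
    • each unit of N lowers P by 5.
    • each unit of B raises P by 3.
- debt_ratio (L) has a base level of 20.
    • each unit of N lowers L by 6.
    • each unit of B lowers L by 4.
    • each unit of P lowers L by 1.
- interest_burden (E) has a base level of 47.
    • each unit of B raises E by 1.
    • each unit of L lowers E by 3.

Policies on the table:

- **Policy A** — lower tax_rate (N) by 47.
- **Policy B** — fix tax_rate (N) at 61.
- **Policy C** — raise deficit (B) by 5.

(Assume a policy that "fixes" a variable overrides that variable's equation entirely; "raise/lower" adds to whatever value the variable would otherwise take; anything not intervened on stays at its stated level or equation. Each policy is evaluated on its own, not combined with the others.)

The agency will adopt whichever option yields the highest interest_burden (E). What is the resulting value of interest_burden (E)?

Policy A (N − 47):
  N = 26 − 47 = -21
  B = 135
  P = 2 − 5·(-21) + 3·135 = 512
  L = 20 − 6·(-21) − 4·135 − 512 = -906
  E = 47 + 135 − 3·(-906) = 2900
Policy B (N := 61):
  N = 61
  B = 135
  P = 2 − 5·61 + 3·135 = 102
  L = 20 − 6·61 − 4·135 − 102 = -988
  E = 47 + 135 − 3·(-988) = 3146
Policy C (B + 5):
  N = 26
  B = 135 + 5 = 140
  P = 2 − 5·26 + 3·140 = 292
  L = 20 − 6·26 − 4·140 − 292 = -988
  E = 47 + 140 − 3·(-988) = 3151
Comparing — Policy A: E=2900, Policy B: E=3146, Policy C: E=3151. Highest is 3151 (Policy C).

3151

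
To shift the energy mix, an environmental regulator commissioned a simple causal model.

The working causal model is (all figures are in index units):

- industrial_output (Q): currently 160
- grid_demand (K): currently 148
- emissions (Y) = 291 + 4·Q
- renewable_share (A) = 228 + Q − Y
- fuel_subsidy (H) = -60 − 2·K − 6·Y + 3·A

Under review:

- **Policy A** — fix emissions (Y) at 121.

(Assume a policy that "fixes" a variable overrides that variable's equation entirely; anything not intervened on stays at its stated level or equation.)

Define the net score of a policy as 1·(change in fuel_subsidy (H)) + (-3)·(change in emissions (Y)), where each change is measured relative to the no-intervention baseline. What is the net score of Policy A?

9720

Baseline:
  Q = 160
  K = 148
  Y = 291 + 4·160 = 931
  A = 228 + 160 − 931 = -543
  H = -60 − 2·148 − 6·931 + 3·(-543) = -7571
Policy A (Y := 121):
  Q = 160
  K = 148
  Y = 121
  A = 228 + 160 − 121 = 267
  H = -60 − 2·148 − 6·121 + 3·267 = -281
ΔH = -281 − (-7571) = 7290; ΔY = 121 − 931 = -810
Score = 1·7290 + (-3)·(-810) = 9720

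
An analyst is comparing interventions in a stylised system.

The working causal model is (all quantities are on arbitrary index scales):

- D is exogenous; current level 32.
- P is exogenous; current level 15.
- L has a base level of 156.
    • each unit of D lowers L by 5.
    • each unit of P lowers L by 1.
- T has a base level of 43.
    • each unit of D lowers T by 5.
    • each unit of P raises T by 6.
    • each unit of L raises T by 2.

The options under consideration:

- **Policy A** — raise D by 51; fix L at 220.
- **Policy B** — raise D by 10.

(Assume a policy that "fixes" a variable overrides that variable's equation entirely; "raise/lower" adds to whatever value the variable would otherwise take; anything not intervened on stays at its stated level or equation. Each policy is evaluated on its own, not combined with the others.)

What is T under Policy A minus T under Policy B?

Policy A (D + 51, L := 220):
  D = 32 + 51 = 83
  P = 15
  L = 220
  T = 43 − 5·83 + 6·15 + 2·220 = 158
Policy B (D + 10):
  D = 32 + 10 = 42
  P = 15
  L = 156 − 5·42 − 15 = -69
  T = 43 − 5·42 + 6·15 + 2·(-69) = -215
T: 158 − (-215) = 373

373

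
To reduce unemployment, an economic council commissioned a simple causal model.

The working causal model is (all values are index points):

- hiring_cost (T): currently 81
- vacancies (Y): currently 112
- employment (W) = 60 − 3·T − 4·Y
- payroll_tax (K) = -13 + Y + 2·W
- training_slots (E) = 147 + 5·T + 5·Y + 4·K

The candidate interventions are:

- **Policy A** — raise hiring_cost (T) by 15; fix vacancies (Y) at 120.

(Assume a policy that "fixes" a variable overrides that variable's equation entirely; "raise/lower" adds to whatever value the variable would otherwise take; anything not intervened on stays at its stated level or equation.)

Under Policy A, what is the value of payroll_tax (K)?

Policy A (T + 15, Y := 120):
  T = 81 + 15 = 96
  Y = 120
  W = 60 − 3·96 − 4·120 = -708
  K = -13 + 120 + 2·(-708) = -1309

-1309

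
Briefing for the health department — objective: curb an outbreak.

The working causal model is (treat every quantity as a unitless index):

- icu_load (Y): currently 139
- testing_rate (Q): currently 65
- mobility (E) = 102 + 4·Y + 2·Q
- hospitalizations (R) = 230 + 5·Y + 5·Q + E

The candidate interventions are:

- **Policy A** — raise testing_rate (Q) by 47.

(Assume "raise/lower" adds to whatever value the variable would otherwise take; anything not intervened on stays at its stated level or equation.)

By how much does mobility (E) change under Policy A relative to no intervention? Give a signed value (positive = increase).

Baseline:
  Y = 139
  Q = 65
  E = 102 + 4·139 + 2·65 = 788
Policy A (Q + 47):
  Y = 139
  Q = 65 + 47 = 112
  E = 102 + 4·139 + 2·112 = 882
Change in E: 882 − 788 = 94

94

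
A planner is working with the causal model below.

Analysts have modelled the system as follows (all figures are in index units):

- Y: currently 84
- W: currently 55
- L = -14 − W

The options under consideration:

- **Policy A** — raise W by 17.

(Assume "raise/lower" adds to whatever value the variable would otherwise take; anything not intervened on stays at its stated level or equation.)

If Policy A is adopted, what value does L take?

-86

Policy A (W + 17):
  W = 55 + 17 = 72
  L = -14 − 72 = -86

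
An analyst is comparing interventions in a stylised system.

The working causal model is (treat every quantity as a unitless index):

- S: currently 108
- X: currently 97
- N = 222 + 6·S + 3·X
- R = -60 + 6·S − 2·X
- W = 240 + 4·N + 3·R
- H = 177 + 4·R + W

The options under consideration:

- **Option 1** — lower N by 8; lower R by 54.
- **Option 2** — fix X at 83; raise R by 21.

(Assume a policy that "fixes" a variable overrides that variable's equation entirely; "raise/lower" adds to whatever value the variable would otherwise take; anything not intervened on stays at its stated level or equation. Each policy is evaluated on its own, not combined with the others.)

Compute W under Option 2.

6045

Option 2 (X := 83, R + 21):
  S = 108
  X = 83
  N = 222 + 6·108 + 3·83 = 1119
  R = -60 + 6·108 − 2·83 (+21 from intervention) = 443
  W = 240 + 4·1119 + 3·443 = 6045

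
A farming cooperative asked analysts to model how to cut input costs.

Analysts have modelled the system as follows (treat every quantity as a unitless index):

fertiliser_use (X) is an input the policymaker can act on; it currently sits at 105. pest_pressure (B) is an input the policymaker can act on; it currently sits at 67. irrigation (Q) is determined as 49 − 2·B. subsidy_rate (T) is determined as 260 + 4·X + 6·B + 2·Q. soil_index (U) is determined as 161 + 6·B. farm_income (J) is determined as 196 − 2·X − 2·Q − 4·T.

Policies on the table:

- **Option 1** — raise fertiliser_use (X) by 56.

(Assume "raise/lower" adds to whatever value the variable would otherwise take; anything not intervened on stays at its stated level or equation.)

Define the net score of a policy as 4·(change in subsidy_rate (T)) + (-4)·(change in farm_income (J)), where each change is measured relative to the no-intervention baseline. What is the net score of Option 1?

4928

Baseline:
  X = 105
  B = 67
  Q = 49 − 2·67 = -85
  T = 260 + 4·105 + 6·67 + 2·(-85) = 912
  J = 196 − 2·105 − 2·(-85) − 4·912 = -3492
Option 1 (X + 56):
  X = 105 + 56 = 161
  B = 67
  Q = 49 − 2·67 = -85
  T = 260 + 4·161 + 6·67 + 2·(-85) = 1136
  J = 196 − 2·161 − 2·(-85) − 4·1136 = -4500
ΔT = 1136 − 912 = 224; ΔJ = -4500 − (-3492) = -1008
Score = 4·224 + (-4)·(-1008) = 4928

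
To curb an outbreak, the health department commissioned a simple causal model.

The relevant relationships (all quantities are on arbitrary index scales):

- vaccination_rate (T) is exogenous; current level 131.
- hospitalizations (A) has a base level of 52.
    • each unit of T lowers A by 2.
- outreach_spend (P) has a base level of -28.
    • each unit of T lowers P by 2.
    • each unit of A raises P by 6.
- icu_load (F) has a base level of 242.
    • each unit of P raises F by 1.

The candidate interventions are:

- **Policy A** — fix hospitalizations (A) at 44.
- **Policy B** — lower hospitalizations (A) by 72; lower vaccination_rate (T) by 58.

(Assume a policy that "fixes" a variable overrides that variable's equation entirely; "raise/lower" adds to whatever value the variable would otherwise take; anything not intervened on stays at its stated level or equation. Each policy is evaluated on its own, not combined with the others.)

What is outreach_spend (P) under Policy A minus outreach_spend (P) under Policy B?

1144

Policy A (A := 44):
  T = 131
  A = 44
  P = -28 − 2·131 + 6·44 = -26
Policy B (A − 72, T − 58):
  T = 131 − 58 = 73
  A = 52 − 2·73 (−72 from intervention) = -166
  P = -28 − 2·73 + 6·(-166) = -1170
P: -26 − (-1170) = 1144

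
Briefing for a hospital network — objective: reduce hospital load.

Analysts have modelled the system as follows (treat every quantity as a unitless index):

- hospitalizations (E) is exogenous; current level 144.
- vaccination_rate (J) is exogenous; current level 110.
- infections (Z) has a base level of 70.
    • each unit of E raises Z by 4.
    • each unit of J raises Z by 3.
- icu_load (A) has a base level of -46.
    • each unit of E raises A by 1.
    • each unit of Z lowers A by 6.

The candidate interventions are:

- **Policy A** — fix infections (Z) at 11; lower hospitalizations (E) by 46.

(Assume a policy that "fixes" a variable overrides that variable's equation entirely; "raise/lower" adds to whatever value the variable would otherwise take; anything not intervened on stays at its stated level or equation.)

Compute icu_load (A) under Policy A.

-14

Policy A (Z := 11, E − 46):
  E = 144 − 46 = 98
  J = 110
  Z = 11
  A = -46 + 98 − 6·11 = -14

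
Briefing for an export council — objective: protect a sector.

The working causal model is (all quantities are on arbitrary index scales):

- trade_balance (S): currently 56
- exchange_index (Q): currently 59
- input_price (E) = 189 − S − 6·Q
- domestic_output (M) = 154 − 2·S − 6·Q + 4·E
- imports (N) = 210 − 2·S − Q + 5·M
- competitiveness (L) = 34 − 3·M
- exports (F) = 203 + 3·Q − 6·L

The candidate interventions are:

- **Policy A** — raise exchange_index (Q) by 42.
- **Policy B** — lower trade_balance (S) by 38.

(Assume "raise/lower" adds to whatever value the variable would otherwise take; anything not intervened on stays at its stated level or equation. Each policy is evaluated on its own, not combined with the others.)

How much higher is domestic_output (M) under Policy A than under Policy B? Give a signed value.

Policy A (Q + 42):
  S = 56
  Q = 59 + 42 = 101
  E = 189 − 56 − 6·101 = -473
  M = 154 − 2·56 − 6·101 + 4·(-473) = -2456
Policy B (S − 38):
  S = 56 − 38 = 18
  Q = 59
  E = 189 − 18 − 6·59 = -183
  M = 154 − 2·18 − 6·59 + 4·(-183) = -968
M: -2456 − (-968) = -1488

-1488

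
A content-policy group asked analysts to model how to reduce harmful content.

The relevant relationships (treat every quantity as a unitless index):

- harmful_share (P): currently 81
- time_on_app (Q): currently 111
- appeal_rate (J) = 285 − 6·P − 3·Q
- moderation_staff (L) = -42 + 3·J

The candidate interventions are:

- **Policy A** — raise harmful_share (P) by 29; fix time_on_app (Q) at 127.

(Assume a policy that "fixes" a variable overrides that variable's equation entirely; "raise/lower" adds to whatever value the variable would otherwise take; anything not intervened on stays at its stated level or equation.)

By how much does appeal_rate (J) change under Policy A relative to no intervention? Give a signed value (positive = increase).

-222

Baseline:
  P = 81
  Q = 111
  J = 285 − 6·81 − 3·111 = -534
Policy A (P + 29, Q := 127):
  P = 81 + 29 = 110
  Q = 127
  J = 285 − 6·110 − 3·127 = -756
Change in J: -756 − (-534) = -222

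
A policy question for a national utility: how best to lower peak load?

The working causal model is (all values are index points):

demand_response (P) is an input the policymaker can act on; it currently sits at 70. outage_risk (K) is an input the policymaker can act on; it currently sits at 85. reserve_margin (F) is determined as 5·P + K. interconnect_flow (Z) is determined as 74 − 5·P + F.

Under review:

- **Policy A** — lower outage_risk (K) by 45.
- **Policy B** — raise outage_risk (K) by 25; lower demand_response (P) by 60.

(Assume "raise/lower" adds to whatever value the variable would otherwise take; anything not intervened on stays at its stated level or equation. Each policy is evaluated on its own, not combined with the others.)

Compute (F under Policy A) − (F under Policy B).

230

Policy A (K − 45):
  P = 70
  K = 85 − 45 = 40
  F = 0 + 5·70 + 40 = 390
Policy B (K + 25, P − 60):
  P = 70 − 60 = 10
  K = 85 + 25 = 110
  F = 0 + 5·10 + 110 = 160
F: 390 − 160 = 230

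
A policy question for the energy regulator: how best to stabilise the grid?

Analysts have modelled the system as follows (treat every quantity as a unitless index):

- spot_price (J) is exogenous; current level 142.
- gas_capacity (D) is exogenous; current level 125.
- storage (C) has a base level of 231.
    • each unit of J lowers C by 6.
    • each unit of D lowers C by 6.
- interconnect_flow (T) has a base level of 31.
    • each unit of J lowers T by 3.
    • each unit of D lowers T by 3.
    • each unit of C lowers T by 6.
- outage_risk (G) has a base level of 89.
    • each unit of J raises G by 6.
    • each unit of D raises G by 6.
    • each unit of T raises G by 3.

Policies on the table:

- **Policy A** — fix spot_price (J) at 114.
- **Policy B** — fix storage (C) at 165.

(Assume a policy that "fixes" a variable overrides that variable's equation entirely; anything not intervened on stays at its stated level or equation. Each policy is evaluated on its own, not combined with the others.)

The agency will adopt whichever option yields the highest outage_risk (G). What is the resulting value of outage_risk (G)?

21119

Policy A (J := 114):
  J = 114
  D = 125
  C = 231 − 6·114 − 6·125 = -1203
  T = 31 − 3·114 − 3·125 − 6·(-1203) = 6532
  G = 89 + 6·114 + 6·125 + 3·6532 = 21119
Policy B (C := 165):
  J = 142
  D = 125
  C = 165
  T = 31 − 3·142 − 3·125 − 6·165 = -1760
  G = 89 + 6·142 + 6·125 + 3·(-1760) = -3589
Comparing — Policy A: G=21119, Policy B: G=-3589. Highest is 21119 (Policy A).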